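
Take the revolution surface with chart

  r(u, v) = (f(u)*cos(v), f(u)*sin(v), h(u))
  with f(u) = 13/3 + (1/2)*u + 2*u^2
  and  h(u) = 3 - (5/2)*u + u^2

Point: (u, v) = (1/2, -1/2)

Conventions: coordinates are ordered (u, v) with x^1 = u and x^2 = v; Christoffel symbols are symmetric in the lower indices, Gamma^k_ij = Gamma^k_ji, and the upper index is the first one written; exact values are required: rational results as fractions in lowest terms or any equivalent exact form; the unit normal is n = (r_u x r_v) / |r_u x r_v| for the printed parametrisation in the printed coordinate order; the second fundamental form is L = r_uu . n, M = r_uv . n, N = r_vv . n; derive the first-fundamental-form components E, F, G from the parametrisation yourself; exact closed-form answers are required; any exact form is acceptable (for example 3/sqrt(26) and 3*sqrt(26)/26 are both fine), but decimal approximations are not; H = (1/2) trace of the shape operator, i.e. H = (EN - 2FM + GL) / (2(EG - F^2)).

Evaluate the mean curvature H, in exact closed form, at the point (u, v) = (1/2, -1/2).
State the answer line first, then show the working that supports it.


Answer: H = 518*sqrt(34)/17629

f = 61/12, f' = 5/2, f'' = 4, h' = -3/2, h'' = 2
E = 17/2, F = 0, G = 3721/144; answer radicand W^2 = 17/2
unnormalised second-form numerators: l = 11, m = 0, n = -61/8; L = l/sqrt(17/2), and similarly M = m/sqrt(W^2), N = n/sqrt(W^2)
H = (E*n - 2*F*m + G*l) / (2*(EG - F^2)*sqrt(W^2)); E*n - 2*F*m + G*l = 15799/72, EG - F^2 = 63257/288, so H = (518/1037)/sqrt(17/2)


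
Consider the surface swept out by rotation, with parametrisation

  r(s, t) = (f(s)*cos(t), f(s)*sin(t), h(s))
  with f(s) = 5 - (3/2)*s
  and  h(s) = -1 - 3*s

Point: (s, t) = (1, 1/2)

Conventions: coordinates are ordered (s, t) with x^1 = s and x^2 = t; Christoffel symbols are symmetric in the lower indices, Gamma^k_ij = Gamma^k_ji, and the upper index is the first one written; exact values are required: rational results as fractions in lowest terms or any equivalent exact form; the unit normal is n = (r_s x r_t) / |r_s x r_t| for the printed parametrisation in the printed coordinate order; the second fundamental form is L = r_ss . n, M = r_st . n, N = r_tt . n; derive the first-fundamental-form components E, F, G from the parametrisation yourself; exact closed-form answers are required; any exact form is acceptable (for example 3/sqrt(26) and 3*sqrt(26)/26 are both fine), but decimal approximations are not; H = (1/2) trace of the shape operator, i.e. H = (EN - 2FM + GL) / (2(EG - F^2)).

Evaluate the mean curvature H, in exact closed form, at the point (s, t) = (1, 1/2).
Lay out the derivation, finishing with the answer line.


f = 7/2, f' = -3/2, f'' = 0, h' = -3, h'' = 0
E = 45/4, F = 0, G = 49/4; answer radicand W^2 = 45/4
unnormalised second-form numerators: l = 0, m = 0, n = -21/2; L = l/sqrt(45/4), and similarly M = m/sqrt(W^2), N = n/sqrt(W^2)
H = (E*n - 2*F*m + G*l) / (2*(EG - F^2)*sqrt(W^2)); E*n - 2*F*m + G*l = -945/8, EG - F^2 = 2205/16, so H = (-3/7)/sqrt(45/4)

Answer: H = -2*sqrt(5)/35


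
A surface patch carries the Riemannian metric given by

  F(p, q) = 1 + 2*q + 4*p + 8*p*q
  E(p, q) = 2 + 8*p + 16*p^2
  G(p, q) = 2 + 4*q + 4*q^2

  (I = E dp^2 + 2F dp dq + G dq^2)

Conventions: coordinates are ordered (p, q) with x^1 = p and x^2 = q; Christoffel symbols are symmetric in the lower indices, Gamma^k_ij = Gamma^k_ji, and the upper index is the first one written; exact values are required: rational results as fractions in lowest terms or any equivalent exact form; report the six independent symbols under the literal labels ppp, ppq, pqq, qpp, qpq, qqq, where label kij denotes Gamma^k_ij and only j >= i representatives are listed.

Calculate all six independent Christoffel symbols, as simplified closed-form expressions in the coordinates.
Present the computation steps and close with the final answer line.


E = 2 + 8*p + 16*p^2; F = 1 + 2*q + 4*p + 8*p*q; G = 2 + 4*q + 4*q^2
Gamma^k_ij = (1/2) g^{kl} (d_i g_jl + d_j g_il - d_l g_ij), with g^inv = (1/(EG-F^2)) [[G, -F], [-F, E]]
first partials: E_p = 8 + 32*p, E_q = 0, F_p = 4 + 8*q, F_q = 2 + 8*p, G_p = 0, G_q = 4 + 8*q
D = EG - F^2 = 3 + 4*q + 8*p + 4*q^2 + 16*p^2
expanded: Gamma^p_pp = (G E_p - 2F F_p + F E_q)/(2D), Gamma^p_pq = (G E_q - F G_p)/(2D), Gamma^p_qq = (2G F_q - G G_p - F G_q)/(2D), Gamma^q_pp = (2E F_p - E E_q - F E_p)/(2D), Gamma^q_pq = (E G_p - F E_q)/(2D), Gamma^q_qq = (E G_q - 2F F_q + F G_p)/(2D); substitute and cancel common factors

Answer: Gamma_ppp = (16*p + 4)/(16*p^2 + 8*p + 4*q^2 + 4*q + 3), Gamma_ppq = 0, Gamma_pqq = (8*p + 2)/(16*p^2 + 8*p + 4*q^2 + 4*q + 3), Gamma_qpp = (8*q + 4)/(16*p^2 + 8*p + 4*q^2 + 4*q + 3), Gamma_qpq = 0, Gamma_qqq = (4*q + 2)/(16*p^2 + 8*p + 4*q^2 + 4*q + 3)


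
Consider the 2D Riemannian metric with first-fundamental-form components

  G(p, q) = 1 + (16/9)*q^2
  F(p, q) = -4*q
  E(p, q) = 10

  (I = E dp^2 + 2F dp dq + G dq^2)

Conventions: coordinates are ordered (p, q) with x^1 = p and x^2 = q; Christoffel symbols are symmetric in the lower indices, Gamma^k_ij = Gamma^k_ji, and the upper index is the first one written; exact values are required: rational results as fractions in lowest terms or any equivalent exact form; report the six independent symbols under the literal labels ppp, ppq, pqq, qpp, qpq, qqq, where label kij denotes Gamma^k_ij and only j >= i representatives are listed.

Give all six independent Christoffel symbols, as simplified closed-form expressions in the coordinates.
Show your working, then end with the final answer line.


E = 10; F = -4*q; G = 1 + (16/9)*q^2
Gamma^k_ij = (1/2) g^{kl} (d_i g_jl + d_j g_il - d_l g_ij), with g^inv = (1/(EG-F^2)) [[G, -F], [-F, E]]
first partials: E_p = 0, E_q = 0, F_p = 0, F_q = -4, G_p = 0, G_q = (32/9)*q
D = EG - F^2 = 10 + (16/9)*q^2
expanded: Gamma^p_pp = (G E_p - 2F F_p + F E_q)/(2D), Gamma^p_pq = (G E_q - F G_p)/(2D), Gamma^p_qq = (2G F_q - G G_p - F G_q)/(2D), Gamma^q_pp = (2E F_p - E E_q - F E_p)/(2D), Gamma^q_pq = (E G_p - F E_q)/(2D), Gamma^q_qq = (E G_q - 2F F_q + F G_p)/(2D); substitute and cancel common factors

Answer: Gamma_ppp = 0, Gamma_ppq = 0, Gamma_pqq = -18/(8*q^2 + 45), Gamma_qpp = 0, Gamma_qpq = 0, Gamma_qqq = 8*q/(8*q^2 + 45)


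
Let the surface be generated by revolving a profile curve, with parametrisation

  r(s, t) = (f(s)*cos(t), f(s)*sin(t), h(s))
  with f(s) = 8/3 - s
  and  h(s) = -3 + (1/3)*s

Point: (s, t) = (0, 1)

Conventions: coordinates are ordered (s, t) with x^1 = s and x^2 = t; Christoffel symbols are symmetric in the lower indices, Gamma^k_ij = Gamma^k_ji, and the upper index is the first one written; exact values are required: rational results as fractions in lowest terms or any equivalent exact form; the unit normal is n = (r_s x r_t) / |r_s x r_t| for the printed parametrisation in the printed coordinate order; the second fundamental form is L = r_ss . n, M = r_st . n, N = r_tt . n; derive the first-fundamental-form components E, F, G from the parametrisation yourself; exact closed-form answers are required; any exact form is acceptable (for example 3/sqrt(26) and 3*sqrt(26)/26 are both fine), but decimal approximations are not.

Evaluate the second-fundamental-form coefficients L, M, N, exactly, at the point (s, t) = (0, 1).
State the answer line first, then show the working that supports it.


Answer: L = 0, M = 0, N = 4*sqrt(10)/15

f = 8/3, f' = -1, f'' = 0, h' = 1/3, h'' = 0
E = 10/9, F = 0, G = 64/9; answer radicand W^2 = 10/9
unnormalised second-form numerators: l = 0, m = 0, n = 8/9; L = l/sqrt(10/9), and similarly M = m/sqrt(W^2), N = n/sqrt(W^2)


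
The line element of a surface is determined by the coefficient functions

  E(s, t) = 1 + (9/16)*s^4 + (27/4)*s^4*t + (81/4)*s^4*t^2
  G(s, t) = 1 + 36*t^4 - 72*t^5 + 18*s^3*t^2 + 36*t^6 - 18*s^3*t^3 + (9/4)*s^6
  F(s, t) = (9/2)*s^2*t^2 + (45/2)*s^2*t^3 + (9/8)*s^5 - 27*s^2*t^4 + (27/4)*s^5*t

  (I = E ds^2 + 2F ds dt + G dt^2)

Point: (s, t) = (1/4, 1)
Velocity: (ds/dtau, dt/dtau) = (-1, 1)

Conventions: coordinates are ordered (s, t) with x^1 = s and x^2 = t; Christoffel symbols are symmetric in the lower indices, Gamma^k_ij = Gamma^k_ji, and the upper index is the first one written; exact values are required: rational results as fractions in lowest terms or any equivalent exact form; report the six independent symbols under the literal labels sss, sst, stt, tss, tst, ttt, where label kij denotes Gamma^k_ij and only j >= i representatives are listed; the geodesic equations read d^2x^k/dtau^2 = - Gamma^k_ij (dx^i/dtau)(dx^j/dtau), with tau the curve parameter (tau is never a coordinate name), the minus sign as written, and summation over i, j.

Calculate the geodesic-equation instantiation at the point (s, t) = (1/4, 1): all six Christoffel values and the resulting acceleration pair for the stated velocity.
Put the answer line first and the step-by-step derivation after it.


Answer: Gamma_sss = 14112/18157, Gamma_sst = 1512/18157, Gamma_stt = -32256/18157, Gamma_tss = 1008/18157, Gamma_tst = 108/18157, Gamma_ttt = -2304/18157; accelerations (d^2s/dtau^2, d^2t/dtau^2) = (21168/18157, 1512/18157)

E = 4537/4096, F = 63/8192, G = 16393/16384 at the point
E_s = 441/256, E_t = 189/1024, F_s = 315/2048, F_t = -8037/4096, G_s = 27/2048, G_t = -9/32
EG - F^2 = 18157/16384;  g^inv = (16384/18157) * [[16393/16384, -63/8192], [-63/8192, 4537/4096]]
first-kind symbols [ij,l] = (1/2)(d_i g_jl + d_j g_il - d_l g_ij): [ss,s] = E_s/2 = 441/512, [ss,t] = F_s - E_t/2 = 63/1024, [st,s] = E_t/2 = 189/2048, [st,t] = G_s/2 = 27/4096, [tt,s] = F_t - G_s/2 = -63/32, [tt,t] = G_t/2 = -9/64
Gamma^s_ij = (G*[ij,s] - F*[ij,t])/(EG - F^2), Gamma^t_ij = (E*[ij,t] - F*[ij,s])/(EG - F^2)
Gamma_sss = 14112/18157, Gamma_sst = 1512/18157, Gamma_stt = -32256/18157, Gamma_tss = 1008/18157, Gamma_tst = 108/18157, Gamma_ttt = -2304/18157
d^2s/dtau^2 = -(Gamma_sss*(-1)^2 + 2*Gamma_sst*(-1)*(1) + Gamma_stt*(1)^2) = 21168/18157
d^2t/dtau^2 = -(Gamma_tss*(-1)^2 + 2*Gamma_tst*(-1)*(1) + Gamma_ttt*(1)^2) = 1512/18157


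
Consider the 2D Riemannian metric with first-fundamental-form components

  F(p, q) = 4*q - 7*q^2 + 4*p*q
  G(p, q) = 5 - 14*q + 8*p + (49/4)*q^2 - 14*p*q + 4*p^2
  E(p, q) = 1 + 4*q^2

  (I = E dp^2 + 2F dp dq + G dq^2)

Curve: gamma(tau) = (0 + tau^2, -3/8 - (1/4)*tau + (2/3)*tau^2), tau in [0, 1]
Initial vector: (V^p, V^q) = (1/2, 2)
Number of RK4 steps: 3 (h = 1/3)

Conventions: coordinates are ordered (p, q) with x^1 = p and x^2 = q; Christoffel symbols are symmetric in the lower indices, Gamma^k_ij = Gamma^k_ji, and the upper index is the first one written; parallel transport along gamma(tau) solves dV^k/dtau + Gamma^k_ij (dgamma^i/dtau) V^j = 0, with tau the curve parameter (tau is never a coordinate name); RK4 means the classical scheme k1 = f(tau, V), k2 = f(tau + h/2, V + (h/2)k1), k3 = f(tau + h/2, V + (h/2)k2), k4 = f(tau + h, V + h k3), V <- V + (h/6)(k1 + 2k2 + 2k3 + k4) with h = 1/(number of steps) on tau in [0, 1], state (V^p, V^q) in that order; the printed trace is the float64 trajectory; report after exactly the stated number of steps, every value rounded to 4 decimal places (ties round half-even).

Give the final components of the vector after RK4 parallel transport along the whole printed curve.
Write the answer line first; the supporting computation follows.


Answer: V^p = 0.5567, V^q = 1.6356

gamma'(tau) = (2*tau, -1/4 + (4/3)*tau); f(tau, V)^k = -Gamma^k_ij(gamma(tau)) gamma'^i(tau) V^j; h = 1/3; intermediate values shown to 6 dp
curve data and Christoffel symbols at the stage parameters:
  tau = 0.000000: gamma = (0.000000, -0.375000), gamma' = (0.000000, -0.250000); Gamma_ppp = 0.000000, Gamma_ppq = -0.119663, Gamma_pqq = 0.209411, Gamma_qpp = 0.000000, Gamma_qpq = 0.528514, Gamma_qqq = -0.924899
  tau = 0.166667: gamma = (0.027778, -0.398148), gamma' = (0.333333, -0.027778); Gamma_ppp = 0.000000, Gamma_ppq = -0.117707, Gamma_pqq = 0.205986, Gamma_qpp = 0.000000, Gamma_qpq = 0.509833, Gamma_qqq = -0.892209
  tau = 0.333333: gamma = (0.111111, -0.384259), gamma' = (0.666667, 0.194444); Gamma_ppp = 0.000000, Gamma_ppq = -0.107372, Gamma_pqq = 0.187901, Gamma_qpp = 0.000000, Gamma_qpq = 0.498375, Gamma_qqq = -0.872157
  tau = 0.500000: gamma = (0.250000, -0.333333), gamma' = (1.000000, 0.416667); Gamma_ppp = 0.000000, Gamma_ppq = -0.089552, Gamma_pqq = 0.156716, Gamma_qpp = 0.000000, Gamma_qpq = 0.492537, Gamma_qqq = -0.861940
  tau = 0.666667: gamma = (0.444444, -0.245370), gamma' = (1.333333, 0.638889); Gamma_ppp = 0.000000, Gamma_ppq = -0.064208, Gamma_pqq = 0.112364, Gamma_qpp = 0.000000, Gamma_qpq = 0.490343, Gamma_qqq = -0.858100
  tau = 0.833333: gamma = (0.694444, -0.120370), gamma' = (1.666667, 0.861111); Gamma_ppp = 0.000000, Gamma_ppq = -0.030913, Gamma_pqq = 0.054097, Gamma_qpp = 0.000000, Gamma_qpq = 0.489255, Gamma_qqq = -0.856196
  tau = 1.000000: gamma = (1.000000, 0.041667), gamma' = (2.000000, 1.083333); Gamma_ppp = 0.000000, Gamma_ppq = 0.010508, Gamma_pqq = -0.018388, Gamma_qpp = 0.000000, Gamma_qpq = 0.485976, Gamma_qqq = -0.850458
step 0: V^p = 0.5000, V^q = 2.0000
step 1: k1 = (0.089748, -0.396385), k2 = (0.085261, -0.369299), k3 = (0.085466, -0.370188), k4 = (0.076800, -0.356470); V <- V + (h/6)(k1 + 2k2 + 2k3 + k4): V^p = 0.5282, V^q = 1.8760
step 2: k1 = (0.076773, -0.356348), k2 = (0.064247, -0.353359), k3 = (0.064181, -0.352997), k4 = (0.046851, -0.357792); V <- V + (h/6)(k1 + 2k2 + 2k3 + k4): V^p = 0.5494, V^q = 1.7579
step 3: k1 = (0.046834, -0.357659), k2 = (0.023216, -0.367444), k3 = (0.023104, -0.365658), k4 = (-0.008132, -0.376095); V <- V + (h/6)(k1 + 2k2 + 2k3 + k4): V^p = 0.5567, V^q = 1.6356


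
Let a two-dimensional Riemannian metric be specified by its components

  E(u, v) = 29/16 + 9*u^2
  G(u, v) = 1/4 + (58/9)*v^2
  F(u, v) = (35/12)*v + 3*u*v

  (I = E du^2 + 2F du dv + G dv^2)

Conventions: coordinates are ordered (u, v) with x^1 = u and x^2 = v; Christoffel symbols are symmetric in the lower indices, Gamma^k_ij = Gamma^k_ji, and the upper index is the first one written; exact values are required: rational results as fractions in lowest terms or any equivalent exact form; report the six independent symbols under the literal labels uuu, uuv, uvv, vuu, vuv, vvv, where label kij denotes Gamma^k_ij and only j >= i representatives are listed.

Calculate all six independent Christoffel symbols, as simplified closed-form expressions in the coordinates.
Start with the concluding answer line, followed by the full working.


Answer: Gamma_uuu = (28224*u*v^2 + 1296*u - 5040*v^2)/(28224*u^2*v^2 + 1296*u^2 - 10080*u*v^2 + 1828*v^2 + 261), Gamma_uuv = 0, Gamma_uvv = (432*u + 420)/(28224*u^2*v^2 + 1296*u^2 - 10080*u*v^2 + 1828*v^2 + 261), Gamma_vuu = (-15120*u*v + 3132*v)/(28224*u^2*v^2 + 1296*u^2 - 10080*u*v^2 + 1828*v^2 + 261), Gamma_vuv = 0, Gamma_vvv = (28224*u^2*v - 10080*u*v + 1828*v)/(28224*u^2*v^2 + 1296*u^2 - 10080*u*v^2 + 1828*v^2 + 261)

E = 29/16 + 9*u^2; F = (35/12)*v + 3*u*v; G = 1/4 + (58/9)*v^2
Gamma^k_ij = (1/2) g^{kl} (d_i g_jl + d_j g_il - d_l g_ij), with g^inv = (1/(EG-F^2)) [[G, -F], [-F, E]]
first partials: E_u = 18*u, E_v = 0, F_u = 3*v, F_v = 35/12 + 3*u, G_u = 0, G_v = (116/9)*v
D = EG - F^2 = 29/64 + (457/144)*v^2 + (9/4)*u^2 - (35/2)*u*v^2 + 49*u^2*v^2
expanded: Gamma^u_uu = (G E_u - 2F F_u + F E_v)/(2D), Gamma^u_uv = (G E_v - F G_u)/(2D), Gamma^u_vv = (2G F_v - G G_u - F G_v)/(2D), Gamma^v_uu = (2E F_u - E E_v - F E_u)/(2D), Gamma^v_uv = (E G_u - F E_v)/(2D), Gamma^v_vv = (E G_v - 2F F_v + F G_u)/(2D); substitute and cancel common factors


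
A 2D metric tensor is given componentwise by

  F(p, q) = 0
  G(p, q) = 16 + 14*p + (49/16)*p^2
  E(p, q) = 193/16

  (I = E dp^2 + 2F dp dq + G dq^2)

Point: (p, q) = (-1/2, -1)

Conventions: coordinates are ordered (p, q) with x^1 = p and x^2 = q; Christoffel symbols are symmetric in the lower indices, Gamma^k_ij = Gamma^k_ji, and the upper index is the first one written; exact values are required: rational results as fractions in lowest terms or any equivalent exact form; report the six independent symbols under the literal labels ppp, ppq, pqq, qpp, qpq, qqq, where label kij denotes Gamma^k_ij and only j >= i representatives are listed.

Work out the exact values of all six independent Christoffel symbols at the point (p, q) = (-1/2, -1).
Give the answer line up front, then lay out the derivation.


Answer: Gamma_ppp = 0, Gamma_ppq = 0, Gamma_pqq = -175/386, Gamma_qpp = 0, Gamma_qpq = 14/25, Gamma_qqq = 0

E = 193/16, F = 0, G = 625/64 at the point
E_p = 0, E_q = 0, F_p = 0, F_q = 0, G_p = 175/16, G_q = 0
EG - F^2 = 120625/1024;  g^inv = (1024/120625) * [[625/64, 0], [0, 193/16]]
first-kind symbols [ij,l] = (1/2)(d_i g_jl + d_j g_il - d_l g_ij): [pp,p] = E_p/2 = 0, [pp,q] = F_p - E_q/2 = 0, [pq,p] = E_q/2 = 0, [pq,q] = G_p/2 = 175/32, [qq,p] = F_q - G_p/2 = -175/32, [qq,q] = G_q/2 = 0
Gamma^p_ij = (G*[ij,p] - F*[ij,q])/(EG - F^2), Gamma^q_ij = (E*[ij,q] - F*[ij,p])/(EG - F^2)


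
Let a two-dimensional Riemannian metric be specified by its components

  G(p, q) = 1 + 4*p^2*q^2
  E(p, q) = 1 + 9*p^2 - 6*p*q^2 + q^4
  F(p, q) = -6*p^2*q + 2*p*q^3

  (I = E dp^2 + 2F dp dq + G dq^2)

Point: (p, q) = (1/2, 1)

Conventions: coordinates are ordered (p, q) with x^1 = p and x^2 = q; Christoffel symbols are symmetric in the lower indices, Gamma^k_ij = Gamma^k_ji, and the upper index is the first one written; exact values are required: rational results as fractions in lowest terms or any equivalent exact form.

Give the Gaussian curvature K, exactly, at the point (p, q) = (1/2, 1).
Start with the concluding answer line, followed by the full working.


Answer: K = -112/81

E = 5/4, F = -1/2, G = 2, EG - F^2 = 9/4 at the point
E_p = 3, E_q = -2, F_p = -4, F_q = 3/2, G_p = 4, G_q = 2
E_qq = 6, F_pq = 0, G_pp = 8
Compute both Brioschi determinants and normalise by (EG - F^2)^2.
M1 = [[-E_qq/2 + F_pq - G_pp/2, E_p/2, F_p - E_q/2], [F_q - G_p/2, E, F], [G_q/2, F, G]] = [[-7, 3/2, -3], [-1/2, 5/4, -1/2], [1, -1/2, 2]]; det M1 = -12
M2 = [[0, E_q/2, G_p/2], [E_q/2, E, F], [G_p/2, F, G]] = [[0, -1, 2], [-1, 5/4, -1/2], [2, -1/2, 2]]; det M2 = -5
det M1 - det M2 = -7; K = -7 / (9/4)^2 = -112/81


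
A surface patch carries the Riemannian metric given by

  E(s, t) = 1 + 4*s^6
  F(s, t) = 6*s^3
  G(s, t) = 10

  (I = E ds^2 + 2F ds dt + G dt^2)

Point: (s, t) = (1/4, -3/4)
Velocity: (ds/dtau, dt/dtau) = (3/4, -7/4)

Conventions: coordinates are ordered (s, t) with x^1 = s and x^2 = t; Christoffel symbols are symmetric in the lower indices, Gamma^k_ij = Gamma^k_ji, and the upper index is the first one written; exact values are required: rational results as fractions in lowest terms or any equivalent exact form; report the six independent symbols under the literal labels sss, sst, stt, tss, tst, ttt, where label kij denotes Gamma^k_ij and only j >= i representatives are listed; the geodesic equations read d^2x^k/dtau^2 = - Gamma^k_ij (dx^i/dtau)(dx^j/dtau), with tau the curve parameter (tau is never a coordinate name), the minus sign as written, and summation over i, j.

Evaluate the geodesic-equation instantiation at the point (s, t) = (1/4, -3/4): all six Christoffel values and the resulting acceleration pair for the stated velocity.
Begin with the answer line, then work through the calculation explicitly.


Answer: Gamma_sss = 12/10241, Gamma_sst = 0, Gamma_stt = 0, Gamma_tss = 1152/10241, Gamma_tst = 0, Gamma_ttt = 0; accelerations (d^2s/dtau^2, d^2t/dtau^2) = (-27/40964, -648/10241)

E = 1025/1024, F = 3/32, G = 10 at the point
E_s = 3/128, E_t = 0, F_s = 9/8, F_t = 0, G_s = 0, G_t = 0
EG - F^2 = 10241/1024;  g^inv = (1024/10241) * [[10, -3/32], [-3/32, 1025/1024]]
first-kind symbols [ij,l] = (1/2)(d_i g_jl + d_j g_il - d_l g_ij): [ss,s] = E_s/2 = 3/256, [ss,t] = F_s - E_t/2 = 9/8, [st,s] = E_t/2 = 0, [st,t] = G_s/2 = 0, [tt,s] = F_t - G_s/2 = 0, [tt,t] = G_t/2 = 0
Gamma^s_ij = (G*[ij,s] - F*[ij,t])/(EG - F^2), Gamma^t_ij = (E*[ij,t] - F*[ij,s])/(EG - F^2)
Gamma_sss = 12/10241, Gamma_sst = 0, Gamma_stt = 0, Gamma_tss = 1152/10241, Gamma_tst = 0, Gamma_ttt = 0
d^2s/dtau^2 = -(Gamma_sss*(3/4)^2 + 2*Gamma_sst*(3/4)*(-7/4) + Gamma_stt*(-7/4)^2) = -27/40964
d^2t/dtau^2 = -(Gamma_tss*(3/4)^2 + 2*Gamma_tst*(3/4)*(-7/4) + Gamma_ttt*(-7/4)^2) = -648/10241


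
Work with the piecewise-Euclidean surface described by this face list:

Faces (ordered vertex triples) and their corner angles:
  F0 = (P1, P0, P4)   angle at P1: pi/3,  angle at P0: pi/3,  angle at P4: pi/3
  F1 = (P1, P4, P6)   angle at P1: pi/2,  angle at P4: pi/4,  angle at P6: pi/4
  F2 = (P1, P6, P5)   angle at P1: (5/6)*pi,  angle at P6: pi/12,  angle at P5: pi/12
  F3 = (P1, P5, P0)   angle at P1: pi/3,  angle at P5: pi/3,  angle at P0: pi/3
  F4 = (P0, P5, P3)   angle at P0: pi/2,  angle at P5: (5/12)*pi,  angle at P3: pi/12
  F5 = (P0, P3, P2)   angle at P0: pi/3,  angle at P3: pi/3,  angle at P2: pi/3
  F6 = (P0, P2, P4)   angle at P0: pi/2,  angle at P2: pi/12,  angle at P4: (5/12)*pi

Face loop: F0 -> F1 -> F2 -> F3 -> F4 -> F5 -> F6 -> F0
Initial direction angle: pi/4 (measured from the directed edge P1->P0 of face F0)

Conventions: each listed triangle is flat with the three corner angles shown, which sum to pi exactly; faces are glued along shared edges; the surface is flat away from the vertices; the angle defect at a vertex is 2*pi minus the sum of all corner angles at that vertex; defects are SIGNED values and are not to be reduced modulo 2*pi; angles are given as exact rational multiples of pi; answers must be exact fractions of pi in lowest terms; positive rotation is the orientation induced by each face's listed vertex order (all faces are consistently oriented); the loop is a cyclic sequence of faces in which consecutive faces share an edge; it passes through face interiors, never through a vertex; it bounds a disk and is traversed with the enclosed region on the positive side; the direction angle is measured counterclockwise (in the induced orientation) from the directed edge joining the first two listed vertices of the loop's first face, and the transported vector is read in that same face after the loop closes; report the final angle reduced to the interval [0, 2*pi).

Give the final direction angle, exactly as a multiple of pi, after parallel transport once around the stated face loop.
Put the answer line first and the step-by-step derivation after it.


Answer: final direction angle = pi/4

enclosed vertex P0: corner angles sum to 2*pi, defect = 2*pi - 2*pi = 0
enclosed vertex P1: corner angles sum to 2*pi, defect = 2*pi - 2*pi = 0
transport around the loop rotates by the sum of enclosed defects; add to the initial angle mod 2*pi
final angle = pi/4 + 0 = pi/4 (mod 2*pi)


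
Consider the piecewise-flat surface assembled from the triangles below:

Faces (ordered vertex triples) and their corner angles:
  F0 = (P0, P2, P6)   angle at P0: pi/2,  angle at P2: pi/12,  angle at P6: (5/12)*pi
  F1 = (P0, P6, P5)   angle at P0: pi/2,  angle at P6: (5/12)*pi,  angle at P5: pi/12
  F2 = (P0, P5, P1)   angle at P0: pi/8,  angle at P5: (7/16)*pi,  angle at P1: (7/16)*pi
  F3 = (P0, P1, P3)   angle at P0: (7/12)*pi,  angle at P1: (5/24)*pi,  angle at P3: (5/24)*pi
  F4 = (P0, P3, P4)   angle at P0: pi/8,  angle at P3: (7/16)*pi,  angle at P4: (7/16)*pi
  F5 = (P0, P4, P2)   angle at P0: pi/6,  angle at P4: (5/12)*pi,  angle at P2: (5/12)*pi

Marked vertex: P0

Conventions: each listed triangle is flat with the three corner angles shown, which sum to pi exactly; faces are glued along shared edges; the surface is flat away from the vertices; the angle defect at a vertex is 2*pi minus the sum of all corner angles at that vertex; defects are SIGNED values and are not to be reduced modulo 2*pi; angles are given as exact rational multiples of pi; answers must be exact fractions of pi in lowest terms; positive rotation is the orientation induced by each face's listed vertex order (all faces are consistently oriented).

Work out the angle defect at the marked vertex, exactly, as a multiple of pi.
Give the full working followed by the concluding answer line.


Sum of corner angles at P0: 2*pi
defect = 2*pi - 2*pi

Answer: defect(P0) = 0


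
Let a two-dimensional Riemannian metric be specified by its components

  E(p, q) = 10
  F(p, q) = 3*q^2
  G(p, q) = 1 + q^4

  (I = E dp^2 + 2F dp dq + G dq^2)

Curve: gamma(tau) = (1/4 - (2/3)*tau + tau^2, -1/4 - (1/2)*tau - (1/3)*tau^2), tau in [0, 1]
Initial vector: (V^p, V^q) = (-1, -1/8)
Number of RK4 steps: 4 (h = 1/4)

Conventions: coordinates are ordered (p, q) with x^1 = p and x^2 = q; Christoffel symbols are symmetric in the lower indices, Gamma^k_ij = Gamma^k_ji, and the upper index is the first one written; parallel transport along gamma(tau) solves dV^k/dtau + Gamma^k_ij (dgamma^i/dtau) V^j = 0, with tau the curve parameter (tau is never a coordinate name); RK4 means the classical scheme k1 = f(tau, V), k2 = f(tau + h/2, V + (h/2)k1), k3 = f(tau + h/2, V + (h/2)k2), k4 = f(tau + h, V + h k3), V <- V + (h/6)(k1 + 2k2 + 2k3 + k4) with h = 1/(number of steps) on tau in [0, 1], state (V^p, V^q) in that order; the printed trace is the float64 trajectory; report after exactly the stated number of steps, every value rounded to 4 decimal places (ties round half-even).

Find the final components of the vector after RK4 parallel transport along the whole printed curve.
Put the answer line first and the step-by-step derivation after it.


Answer: V^p = -0.9611, V^q = -0.1172

gamma'(tau) = (-2/3 + 2*tau, -1/2 - (2/3)*tau); f(tau, V)^k = -Gamma^k_ij(gamma(tau)) gamma'^i(tau) V^j; h = 1/4; intermediate values shown to 6 dp
curve data and Christoffel symbols at the stage parameters:
  tau = 0.000000: gamma = (0.250000, -0.250000), gamma' = (-0.666667, -0.500000); Gamma_ppp = 0.000000, Gamma_ppq = 0.000000, Gamma_pqq = -0.149941, Gamma_qpp = 0.000000, Gamma_qpq = 0.000000, Gamma_qqq = -0.003124
  tau = 0.125000: gamma = (0.182292, -0.317708), gamma' = (-0.416667, -0.583333); Gamma_ppp = 0.000000, Gamma_ppq = 0.000000, Gamma_pqq = -0.190431, Gamma_qpp = 0.000000, Gamma_qpq = 0.000000, Gamma_qqq = -0.006407
  tau = 0.250000: gamma = (0.145833, -0.395833), gamma' = (-0.166667, -0.666667); Gamma_ppp = 0.000000, Gamma_ppq = 0.000000, Gamma_pqq = -0.236918, Gamma_qpp = 0.000000, Gamma_qpq = 0.000000, Gamma_qqq = -0.012374
  tau = 0.375000: gamma = (0.140625, -0.484375), gamma' = (0.083333, -0.750000); Gamma_ppp = 0.000000, Gamma_ppq = 0.000000, Gamma_pqq = -0.289034, Gamma_qpp = 0.000000, Gamma_qpq = 0.000000, Gamma_qqq = -0.022604
  tau = 0.500000: gamma = (0.166667, -0.583333), gamma' = (0.333333, -0.833333); Gamma_ppp = 0.000000, Gamma_ppq = 0.000000, Gamma_pqq = -0.345994, Gamma_qpp = 0.000000, Gamma_qpq = 0.000000, Gamma_qqq = -0.039245
  tau = 0.625000: gamma = (0.223958, -0.692708), gamma' = (0.583333, -0.916667); Gamma_ppp = 0.000000, Gamma_ppq = 0.000000, Gamma_pqq = -0.406271, Gamma_qpp = 0.000000, Gamma_qpq = 0.000000, Gamma_qqq = -0.064982
  tau = 0.750000: gamma = (0.312500, -0.812500), gamma' = (0.833333, -1.000000); Gamma_ppp = 0.000000, Gamma_ppq = 0.000000, Gamma_pqq = -0.467142, Gamma_qpp = 0.000000, Gamma_qpq = 0.000000, Gamma_qqq = -0.102795
  tau = 0.875000: gamma = (0.432292, -0.942708), gamma' = (1.083333, -1.083333); Gamma_ppp = 0.000000, Gamma_ppq = 0.000000, Gamma_pqq = -0.524223, Gamma_qpp = 0.000000, Gamma_qpq = 0.000000, Gamma_qqq = -0.155292
  tau = 1.000000: gamma = (0.583333, -1.083333), gamma' = (1.333333, -1.166667); Gamma_ppp = 0.000000, Gamma_ppq = 0.000000, Gamma_pqq = -0.571310, Gamma_qpp = 0.000000, Gamma_qpq = 0.000000, Gamma_qqq = -0.223499
step 0: V^p = -1.0000, V^q = -0.1250
step 1: k1 = (0.009371, 0.000195), k2 = (0.013883, 0.000467), k3 = (0.013879, 0.000467), k4 = (0.019725, 0.001030); V <- V + (h/6)(k1 + 2k2 + 2k3 + k4): V^p = -0.9965, V^q = -0.1249
step 2: k1 = (0.019723, 0.001030), k2 = (0.027041, 0.002115), k3 = (0.027012, 0.002112), k4 = (0.035852, 0.004066); V <- V + (h/6)(k1 + 2k2 + 2k3 + k4): V^p = -0.9897, V^q = -0.1243
step 3: k1 = (0.035841, 0.004065), k2 = (0.046104, 0.007374), k3 = (0.045950, 0.007350), k4 = (0.057210, 0.012589); V <- V + (h/6)(k1 + 2k2 + 2k3 + k4): V^p = -0.9781, V^q = -0.1224
step 4: k1 = (0.057171, 0.012581), k2 = (0.068611, 0.020325), k3 = (0.068061, 0.020162), k4 = (0.078214, 0.030598); V <- V + (h/6)(k1 + 2k2 + 2k3 + k4): V^p = -0.9611, V^q = -0.1172


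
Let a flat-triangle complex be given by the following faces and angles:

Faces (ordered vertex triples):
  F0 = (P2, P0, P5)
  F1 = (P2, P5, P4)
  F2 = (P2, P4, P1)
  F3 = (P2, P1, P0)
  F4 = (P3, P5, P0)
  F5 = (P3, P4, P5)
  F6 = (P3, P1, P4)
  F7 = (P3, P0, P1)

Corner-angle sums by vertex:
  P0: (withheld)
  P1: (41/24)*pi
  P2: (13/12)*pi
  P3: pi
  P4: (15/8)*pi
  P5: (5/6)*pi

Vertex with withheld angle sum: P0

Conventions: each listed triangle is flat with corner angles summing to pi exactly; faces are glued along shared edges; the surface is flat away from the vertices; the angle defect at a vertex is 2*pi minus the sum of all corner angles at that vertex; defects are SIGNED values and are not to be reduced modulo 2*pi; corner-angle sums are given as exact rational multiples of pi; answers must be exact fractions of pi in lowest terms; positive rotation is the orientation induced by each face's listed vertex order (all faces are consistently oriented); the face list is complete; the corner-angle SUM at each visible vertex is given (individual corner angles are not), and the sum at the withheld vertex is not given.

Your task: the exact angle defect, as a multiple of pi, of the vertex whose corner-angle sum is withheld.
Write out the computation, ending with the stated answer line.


V = 6, E = 12, F = 8; chi = V - E + F = 2
Gauss-Bonnet: total defect = 2*pi*chi = 4*pi; visible defects sum to (7/2)*pi

Answer: defect(P0) = pi/2


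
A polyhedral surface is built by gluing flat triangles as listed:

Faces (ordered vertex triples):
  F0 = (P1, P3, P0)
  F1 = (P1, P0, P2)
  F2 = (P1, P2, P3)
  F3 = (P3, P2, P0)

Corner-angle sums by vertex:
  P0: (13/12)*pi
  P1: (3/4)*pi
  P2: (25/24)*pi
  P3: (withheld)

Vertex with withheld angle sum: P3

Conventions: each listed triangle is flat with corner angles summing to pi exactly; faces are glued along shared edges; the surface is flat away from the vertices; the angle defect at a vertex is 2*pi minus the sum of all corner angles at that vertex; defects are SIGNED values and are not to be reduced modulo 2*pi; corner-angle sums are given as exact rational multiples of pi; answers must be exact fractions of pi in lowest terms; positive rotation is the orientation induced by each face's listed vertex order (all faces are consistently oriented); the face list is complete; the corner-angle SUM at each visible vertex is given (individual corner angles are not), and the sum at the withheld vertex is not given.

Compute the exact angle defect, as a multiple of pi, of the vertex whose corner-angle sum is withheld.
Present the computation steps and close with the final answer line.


V = 4, E = 6, F = 4; chi = V - E + F = 2
Gauss-Bonnet: total defect = 2*pi*chi = 4*pi; visible defects sum to (25/8)*pi

Answer: defect(P3) = (7/8)*pi


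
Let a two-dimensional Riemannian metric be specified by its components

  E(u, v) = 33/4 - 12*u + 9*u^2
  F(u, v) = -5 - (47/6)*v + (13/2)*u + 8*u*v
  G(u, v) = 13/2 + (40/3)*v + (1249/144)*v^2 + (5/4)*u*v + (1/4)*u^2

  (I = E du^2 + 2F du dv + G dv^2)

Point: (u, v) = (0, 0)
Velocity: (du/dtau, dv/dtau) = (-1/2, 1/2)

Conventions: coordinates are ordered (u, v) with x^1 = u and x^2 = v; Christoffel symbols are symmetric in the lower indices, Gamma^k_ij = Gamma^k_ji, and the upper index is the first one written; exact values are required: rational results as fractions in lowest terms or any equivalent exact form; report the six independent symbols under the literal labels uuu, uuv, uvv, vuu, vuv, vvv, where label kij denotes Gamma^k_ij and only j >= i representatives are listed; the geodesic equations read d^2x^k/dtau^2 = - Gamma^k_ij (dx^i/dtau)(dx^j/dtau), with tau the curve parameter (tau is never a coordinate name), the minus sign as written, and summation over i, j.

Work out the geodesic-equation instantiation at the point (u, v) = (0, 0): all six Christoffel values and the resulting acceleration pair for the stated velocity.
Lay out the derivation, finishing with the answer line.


E = 33/4, F = -5, G = 13/2 at the point
E_u = -12, E_v = 0, F_u = 13/2, F_v = -47/6, G_u = 0, G_v = 40/3
EG - F^2 = 229/8;  g^inv = (8/229) * [[13/2, 5], [5, 33/4]]
first-kind symbols [ij,l] = (1/2)(d_i g_jl + d_j g_il - d_l g_ij): [uu,u] = E_u/2 = -6, [uu,v] = F_u - E_v/2 = 13/2, [uv,u] = E_v/2 = 0, [uv,v] = G_u/2 = 0, [vv,u] = F_v - G_u/2 = -47/6, [vv,v] = G_v/2 = 20/3
Gamma^u_ij = (G*[ij,u] - F*[ij,v])/(EG - F^2), Gamma^v_ij = (E*[ij,v] - F*[ij,u])/(EG - F^2)
Gamma_uuu = -52/229, Gamma_uuv = 0, Gamma_uvv = -422/687, Gamma_vuu = 189/229, Gamma_vuv = 0, Gamma_vvv = 380/687
d^2u/dtau^2 = -(Gamma_uuu*(-1/2)^2 + 2*Gamma_uuv*(-1/2)*(1/2) + Gamma_uvv*(1/2)^2) = 289/1374
d^2v/dtau^2 = -(Gamma_vuu*(-1/2)^2 + 2*Gamma_vuv*(-1/2)*(1/2) + Gamma_vvv*(1/2)^2) = -947/2748

Answer: Gamma_uuu = -52/229, Gamma_uuv = 0, Gamma_uvv = -422/687, Gamma_vuu = 189/229, Gamma_vuv = 0, Gamma_vvv = 380/687; accelerations (d^2u/dtau^2, d^2v/dtau^2) = (289/1374, -947/2748)


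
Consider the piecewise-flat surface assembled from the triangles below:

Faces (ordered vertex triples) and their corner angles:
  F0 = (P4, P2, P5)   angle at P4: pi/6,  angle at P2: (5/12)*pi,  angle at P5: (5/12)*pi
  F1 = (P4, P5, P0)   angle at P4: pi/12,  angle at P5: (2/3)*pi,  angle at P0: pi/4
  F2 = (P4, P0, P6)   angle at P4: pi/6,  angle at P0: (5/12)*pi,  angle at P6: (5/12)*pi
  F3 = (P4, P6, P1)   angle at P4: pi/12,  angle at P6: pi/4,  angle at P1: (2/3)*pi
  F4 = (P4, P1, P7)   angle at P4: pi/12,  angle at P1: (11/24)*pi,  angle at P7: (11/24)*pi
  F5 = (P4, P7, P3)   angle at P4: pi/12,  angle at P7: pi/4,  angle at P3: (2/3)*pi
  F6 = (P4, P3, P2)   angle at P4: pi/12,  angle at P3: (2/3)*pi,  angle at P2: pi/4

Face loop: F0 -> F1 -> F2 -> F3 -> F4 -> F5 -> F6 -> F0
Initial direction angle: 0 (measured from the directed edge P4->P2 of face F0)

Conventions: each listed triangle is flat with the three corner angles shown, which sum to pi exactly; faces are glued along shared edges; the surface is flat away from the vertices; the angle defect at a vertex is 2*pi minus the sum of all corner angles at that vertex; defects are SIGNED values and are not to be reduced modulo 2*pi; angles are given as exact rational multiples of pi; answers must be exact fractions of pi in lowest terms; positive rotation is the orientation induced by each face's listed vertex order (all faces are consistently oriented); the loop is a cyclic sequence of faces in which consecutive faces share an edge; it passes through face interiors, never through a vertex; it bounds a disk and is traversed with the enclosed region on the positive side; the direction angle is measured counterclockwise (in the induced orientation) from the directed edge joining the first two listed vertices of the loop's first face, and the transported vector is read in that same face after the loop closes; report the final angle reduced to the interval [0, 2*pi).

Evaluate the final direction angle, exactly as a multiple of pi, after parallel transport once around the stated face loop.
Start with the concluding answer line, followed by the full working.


Answer: final direction angle = (5/4)*pi

enclosed vertex P4: corner angles sum to (3/4)*pi, defect = 2*pi - (3/4)*pi = (5/4)*pi
the final direction is the initial angle plus the enclosed defects, taken mod 2*pi in the induced orientation
final angle = 0 + (5/4)*pi = (5/4)*pi (mod 2*pi)


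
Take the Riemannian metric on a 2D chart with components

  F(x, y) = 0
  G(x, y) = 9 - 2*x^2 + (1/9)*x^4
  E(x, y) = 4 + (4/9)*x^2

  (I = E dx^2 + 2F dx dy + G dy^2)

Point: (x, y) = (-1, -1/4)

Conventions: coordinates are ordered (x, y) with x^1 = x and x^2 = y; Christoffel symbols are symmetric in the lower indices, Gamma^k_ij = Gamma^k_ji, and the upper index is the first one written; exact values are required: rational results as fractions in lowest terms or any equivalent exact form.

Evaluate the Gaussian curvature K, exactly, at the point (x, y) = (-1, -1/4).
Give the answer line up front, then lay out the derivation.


Answer: K = 81/1600

E = 40/9, F = 0, G = 64/9, EG - F^2 = 2560/81 at the point
E_x = -8/9, E_y = 0, F_x = 0, F_y = 0, G_x = 32/9, G_y = 0
E_yy = 0, F_xy = 0, G_xx = -8/3
Compute both Brioschi determinants and normalise by (EG - F^2)^2.
M1 = [[-E_yy/2 + F_xy - G_xx/2, E_x/2, F_x - E_y/2], [F_y - G_x/2, E, F], [G_y/2, F, G]] = [[4/3, -4/9, 0], [-16/9, 40/9, 0], [0, 0, 64/9]]; det M1 = 26624/729
M2 = [[0, E_y/2, G_x/2], [E_y/2, E, F], [G_x/2, F, G]] = [[0, 0, 16/9], [0, 40/9, 0], [16/9, 0, 64/9]]; det M2 = -10240/729
det M1 - det M2 = 4096/81; K = 4096/81 / (2560/81)^2 = 81/1600


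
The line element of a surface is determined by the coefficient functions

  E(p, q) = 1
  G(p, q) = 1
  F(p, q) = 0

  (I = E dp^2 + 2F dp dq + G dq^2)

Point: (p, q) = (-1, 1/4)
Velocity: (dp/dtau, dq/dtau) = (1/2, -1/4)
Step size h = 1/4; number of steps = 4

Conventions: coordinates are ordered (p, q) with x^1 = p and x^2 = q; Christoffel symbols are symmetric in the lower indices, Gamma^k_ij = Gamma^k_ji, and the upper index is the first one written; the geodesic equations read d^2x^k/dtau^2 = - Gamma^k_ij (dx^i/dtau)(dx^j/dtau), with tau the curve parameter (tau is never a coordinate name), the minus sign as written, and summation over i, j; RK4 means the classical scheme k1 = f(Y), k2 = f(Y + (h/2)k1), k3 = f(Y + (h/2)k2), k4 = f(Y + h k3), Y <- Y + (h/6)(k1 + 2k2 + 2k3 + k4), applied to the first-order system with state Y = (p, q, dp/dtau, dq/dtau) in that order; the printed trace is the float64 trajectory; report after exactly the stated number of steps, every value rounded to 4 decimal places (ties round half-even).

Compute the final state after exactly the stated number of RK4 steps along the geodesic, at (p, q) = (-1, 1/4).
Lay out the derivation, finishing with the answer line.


f(Y) = (dp/dtau, dq/dtau, -Gamma^p_ij Y'^i Y'^j, -Gamma^q_ij Y'^i Y'^j) with the Gammas evaluated at the stage position; h = 0.250000; intermediate values shown to 6 dp
step 0: p = -1.0000, q = 0.2500, dp/dtau = 0.5000, dq/dtau = -0.2500
step 1:
  k1: at (p, q) = (-1.000000, 0.250000), (dp/dtau, dq/dtau) = (0.500000, -0.250000); Gamma_ppp = 0.000000, Gamma_ppq = 0.000000, Gamma_pqq = 0.000000, Gamma_qpp = 0.000000, Gamma_qpq = 0.000000, Gamma_qqq = 0.000000; k1 = (0.500000, -0.250000, 0.000000, 0.000000)
  k2: at (p, q) = (-0.937500, 0.218750), (dp/dtau, dq/dtau) = (0.500000, -0.250000); Gamma_ppp = 0.000000, Gamma_ppq = 0.000000, Gamma_pqq = 0.000000, Gamma_qpp = 0.000000, Gamma_qpq = 0.000000, Gamma_qqq = 0.000000; k2 = (0.500000, -0.250000, 0.000000, 0.000000)
  k3: at (p, q) = (-0.937500, 0.218750), (dp/dtau, dq/dtau) = (0.500000, -0.250000); Gamma_ppp = 0.000000, Gamma_ppq = 0.000000, Gamma_pqq = 0.000000, Gamma_qpp = 0.000000, Gamma_qpq = 0.000000, Gamma_qqq = 0.000000; k3 = (0.500000, -0.250000, 0.000000, 0.000000)
  k4: at (p, q) = (-0.875000, 0.187500), (dp/dtau, dq/dtau) = (0.500000, -0.250000); Gamma_ppp = 0.000000, Gamma_ppq = 0.000000, Gamma_pqq = 0.000000, Gamma_qpp = 0.000000, Gamma_qpq = 0.000000, Gamma_qqq = 0.000000; k4 = (0.500000, -0.250000, 0.000000, 0.000000)
  Y <- Y + (h/6)(k1 + 2k2 + 2k3 + k4): p = -0.8750, q = 0.1875, dp/dtau = 0.5000, dq/dtau = -0.2500
step 2:
  k1: at (p, q) = (-0.875000, 0.187500), (dp/dtau, dq/dtau) = (0.500000, -0.250000); Gamma_ppp = 0.000000, Gamma_ppq = 0.000000, Gamma_pqq = 0.000000, Gamma_qpp = 0.000000, Gamma_qpq = 0.000000, Gamma_qqq = 0.000000; k1 = (0.500000, -0.250000, 0.000000, 0.000000)
  k2: at (p, q) = (-0.812500, 0.156250), (dp/dtau, dq/dtau) = (0.500000, -0.250000); Gamma_ppp = 0.000000, Gamma_ppq = 0.000000, Gamma_pqq = 0.000000, Gamma_qpp = 0.000000, Gamma_qpq = 0.000000, Gamma_qqq = 0.000000; k2 = (0.500000, -0.250000, 0.000000, 0.000000)
  k3: at (p, q) = (-0.812500, 0.156250), (dp/dtau, dq/dtau) = (0.500000, -0.250000); Gamma_ppp = 0.000000, Gamma_ppq = 0.000000, Gamma_pqq = 0.000000, Gamma_qpp = 0.000000, Gamma_qpq = 0.000000, Gamma_qqq = 0.000000; k3 = (0.500000, -0.250000, 0.000000, 0.000000)
  k4: at (p, q) = (-0.750000, 0.125000), (dp/dtau, dq/dtau) = (0.500000, -0.250000); Gamma_ppp = 0.000000, Gamma_ppq = 0.000000, Gamma_pqq = 0.000000, Gamma_qpp = 0.000000, Gamma_qpq = 0.000000, Gamma_qqq = 0.000000; k4 = (0.500000, -0.250000, 0.000000, 0.000000)
  Y <- Y + (h/6)(k1 + 2k2 + 2k3 + k4): p = -0.7500, q = 0.1250, dp/dtau = 0.5000, dq/dtau = -0.2500
step 3:
  k1: at (p, q) = (-0.750000, 0.125000), (dp/dtau, dq/dtau) = (0.500000, -0.250000); Gamma_ppp = 0.000000, Gamma_ppq = 0.000000, Gamma_pqq = 0.000000, Gamma_qpp = 0.000000, Gamma_qpq = 0.000000, Gamma_qqq = 0.000000; k1 = (0.500000, -0.250000, 0.000000, 0.000000)
  k2: at (p, q) = (-0.687500, 0.093750), (dp/dtau, dq/dtau) = (0.500000, -0.250000); Gamma_ppp = 0.000000, Gamma_ppq = 0.000000, Gamma_pqq = 0.000000, Gamma_qpp = 0.000000, Gamma_qpq = 0.000000, Gamma_qqq = 0.000000; k2 = (0.500000, -0.250000, 0.000000, 0.000000)
  k3: at (p, q) = (-0.687500, 0.093750), (dp/dtau, dq/dtau) = (0.500000, -0.250000); Gamma_ppp = 0.000000, Gamma_ppq = 0.000000, Gamma_pqq = 0.000000, Gamma_qpp = 0.000000, Gamma_qpq = 0.000000, Gamma_qqq = 0.000000; k3 = (0.500000, -0.250000, 0.000000, 0.000000)
  k4: at (p, q) = (-0.625000, 0.062500), (dp/dtau, dq/dtau) = (0.500000, -0.250000); Gamma_ppp = 0.000000, Gamma_ppq = 0.000000, Gamma_pqq = 0.000000, Gamma_qpp = 0.000000, Gamma_qpq = 0.000000, Gamma_qqq = 0.000000; k4 = (0.500000, -0.250000, 0.000000, 0.000000)
  Y <- Y + (h/6)(k1 + 2k2 + 2k3 + k4): p = -0.6250, q = 0.0625, dp/dtau = 0.5000, dq/dtau = -0.2500
step 4:
  k1: at (p, q) = (-0.625000, 0.062500), (dp/dtau, dq/dtau) = (0.500000, -0.250000); Gamma_ppp = 0.000000, Gamma_ppq = 0.000000, Gamma_pqq = 0.000000, Gamma_qpp = 0.000000, Gamma_qpq = 0.000000, Gamma_qqq = 0.000000; k1 = (0.500000, -0.250000, 0.000000, 0.000000)
  k2: at (p, q) = (-0.562500, 0.031250), (dp/dtau, dq/dtau) = (0.500000, -0.250000); Gamma_ppp = 0.000000, Gamma_ppq = 0.000000, Gamma_pqq = 0.000000, Gamma_qpp = 0.000000, Gamma_qpq = 0.000000, Gamma_qqq = 0.000000; k2 = (0.500000, -0.250000, 0.000000, 0.000000)
  k3: at (p, q) = (-0.562500, 0.031250), (dp/dtau, dq/dtau) = (0.500000, -0.250000); Gamma_ppp = 0.000000, Gamma_ppq = 0.000000, Gamma_pqq = 0.000000, Gamma_qpp = 0.000000, Gamma_qpq = 0.000000, Gamma_qqq = 0.000000; k3 = (0.500000, -0.250000, 0.000000, 0.000000)
  k4: at (p, q) = (-0.500000, 0.000000), (dp/dtau, dq/dtau) = (0.500000, -0.250000); Gamma_ppp = 0.000000, Gamma_ppq = 0.000000, Gamma_pqq = 0.000000, Gamma_qpp = 0.000000, Gamma_qpq = 0.000000, Gamma_qqq = 0.000000; k4 = (0.500000, -0.250000, 0.000000, 0.000000)
  Y <- Y + (h/6)(k1 + 2k2 + 2k3 + k4): p = -0.5000, q = 0.0000, dp/dtau = 0.5000, dq/dtau = -0.2500

Answer: p = -0.5000, q = 0.0000, dp/dtau = 0.5000, dq/dtau = -0.2500
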